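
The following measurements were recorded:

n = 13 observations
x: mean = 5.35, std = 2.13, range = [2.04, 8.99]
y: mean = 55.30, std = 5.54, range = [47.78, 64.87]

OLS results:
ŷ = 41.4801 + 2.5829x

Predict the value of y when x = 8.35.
ŷ = 63.0473

Plug x = 8.35 into the fitted line:

ŷ = 41.4801 + 2.5829 × 8.35
ŷ = 41.4801 + 21.5672
ŷ = 63.0473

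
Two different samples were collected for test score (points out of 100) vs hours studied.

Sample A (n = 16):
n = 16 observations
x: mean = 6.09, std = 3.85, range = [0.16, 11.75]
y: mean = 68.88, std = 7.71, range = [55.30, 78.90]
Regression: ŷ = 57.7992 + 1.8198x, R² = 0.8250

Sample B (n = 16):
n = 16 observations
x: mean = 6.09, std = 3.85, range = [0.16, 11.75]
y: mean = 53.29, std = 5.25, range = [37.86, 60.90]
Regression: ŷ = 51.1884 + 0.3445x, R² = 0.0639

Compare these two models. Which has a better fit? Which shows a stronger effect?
Model A has the better fit (R² = 0.8250 vs 0.0639). Model A shows the stronger effect (|β₁| = 1.8198 vs 0.3445).

Model Comparison:

Goodness of fit (R²):
- Model A: R² = 0.8250 → 82.50% of variance in test score explained
- Model B: R² = 0.0639 → 6.39% of variance in test score explained
- 0.8250 > 0.0639 → Model A has the better fit

Strength of effect — compare |β₁|:
- Model A: β₁ = 1.8198 → predicted test score rises 1.8198 points per additional hour of study time
- Model B: β₁ = 0.3445 → predicted test score rises 0.3445 points per additional hour of study time
- |1.8198| > |0.3445| → Model A shows the stronger marginal effect

Note: R² measures how tightly points cluster around the line; β₁ measures how steep the line is — they answer different questions.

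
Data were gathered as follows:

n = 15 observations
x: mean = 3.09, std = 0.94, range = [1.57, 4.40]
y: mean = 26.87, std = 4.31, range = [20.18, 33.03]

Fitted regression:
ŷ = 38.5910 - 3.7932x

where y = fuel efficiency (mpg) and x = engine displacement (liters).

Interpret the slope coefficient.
On average, fuel efficiency is about 3.7932 mpg lower for every extra liter of engine displacement.

The slope coefficient β₁ = -3.7932 represents the marginal effect of engine displacement on fuel efficiency.

Interpretation:
- Engine displacement up by 1 liter → predicted fuel efficiency decreases by 3.7932 mpg
- This is a linear approximation: the same per-unit change is assumed across the whole observed x range

(β₀ = 38.5910 is the fitted value at x = 0 and is not part of the slope interpretation.)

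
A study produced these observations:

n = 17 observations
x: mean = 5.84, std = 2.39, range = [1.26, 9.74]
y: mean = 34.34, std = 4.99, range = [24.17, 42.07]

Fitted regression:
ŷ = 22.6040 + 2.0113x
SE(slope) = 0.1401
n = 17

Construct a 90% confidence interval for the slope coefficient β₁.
The 90% CI for β₁ is (1.7657, 2.2569)

Confidence interval for the slope:

The 90% CI for β₁ is: β̂₁ ± t*(α/2, n-2) × SE(β̂₁)

Step 1: Find critical t-value
- Confidence level = 0.9
- Degrees of freedom = n - 2 = 17 - 2 = 15
- t*(α/2, 15) = 1.7531

Step 2: Calculate margin of error
Margin = 1.7531 × 0.1401 = 0.2456

Step 3: Construct interval
CI = 2.0113 ± 0.2456
CI = (1.7657, 2.2569)

Interpretation: We are 90% confident that the true slope β₁ lies between 1.7657 and 2.2569.
Both endpoints are positive, so the data support a genuinely positive slope at this confidence level.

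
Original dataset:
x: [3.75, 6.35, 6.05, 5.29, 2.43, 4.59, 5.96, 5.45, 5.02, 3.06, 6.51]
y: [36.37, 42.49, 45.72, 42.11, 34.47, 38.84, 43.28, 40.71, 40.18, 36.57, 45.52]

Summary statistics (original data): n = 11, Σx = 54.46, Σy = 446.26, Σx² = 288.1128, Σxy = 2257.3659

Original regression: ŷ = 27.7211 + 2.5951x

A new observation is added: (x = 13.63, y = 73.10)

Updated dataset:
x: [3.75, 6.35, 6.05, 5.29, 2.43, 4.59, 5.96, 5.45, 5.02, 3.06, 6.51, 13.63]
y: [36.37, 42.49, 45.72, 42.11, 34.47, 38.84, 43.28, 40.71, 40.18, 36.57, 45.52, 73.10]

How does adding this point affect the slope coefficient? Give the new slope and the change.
The slope changes from 2.5951 to 3.5047 (change of +0.9096, or +35.1%).

x = 13.63 lies well outside the original x-range [2.43, 6.51] (x̄ ≈ 4.95), so this observation has high leverage and can move the slope substantially.

Step 1: Update the sums with the new point (n goes from 11 to 12)
Σx  = 54.46 + 13.63 = 68.09
Σy  = 446.26 + 73.10 = 519.36
Σx² = 288.1128 + 13.63² = 288.1128 + 185.7769 = 473.8897
Σxy = 2257.3659 + 13.63×73.10 = 2257.3659 + 996.3530 = 3253.7189

Step 2: Recompute the slope with b₁ = (nΣxy − ΣxΣy) / (nΣx² − (Σx)²)
Numerator   = 12×3253.7189 − 68.09×519.36 = 39044.6268 − 35363.2224 = 3681.4044
Denominator = 12×473.8897 − 68.09² = 5686.6764 − 4636.2481 = 1050.4283
b₁(new) = 3681.4044 / 1050.4283 = 3.5047

(Same formula on the original sums: (11×2257.3659 − 54.46×446.26) / (11×288.1128 − 54.46²) = 527.7053 / 203.3492 = 2.5951, matching the given fit.)

Step 3: Change in slope
Δβ₁ = 3.5047 − 2.5951 = +0.9096
Relative change = +0.9096 / 2.5951 × 100% = +35.1%
→ the slope increases when the point is added.

A high-leverage point only changes the slope if it is off the original line; here y = 73.10 is above the original trend, so the slope increases.
In practice: examine leverage (hᵢ) and Cook's distance rather than deleting it automatically.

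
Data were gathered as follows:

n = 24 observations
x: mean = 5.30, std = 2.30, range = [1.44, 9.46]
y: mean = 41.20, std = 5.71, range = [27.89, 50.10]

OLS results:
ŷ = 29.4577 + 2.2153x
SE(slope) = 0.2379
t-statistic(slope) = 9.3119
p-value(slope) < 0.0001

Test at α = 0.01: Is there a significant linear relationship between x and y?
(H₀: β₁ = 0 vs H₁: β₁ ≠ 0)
Since p-value < 0.0001 < α = 0.01, reject H₀ — the slope is significantly different from 0.

Hypothesis test for the slope coefficient:

H₀: β₁ = 0 (no linear relationship)
H₁: β₁ ≠ 0 (linear relationship exists)

Test statistic: t = β̂₁ / SE(β̂₁) = 2.2153 / 0.2379 = 9.3119

p < 0.0001: how often a slope estimate this far from 0 (in SE units) would arise by chance if β₁ were truly 0.

Decision rule: reject H₀ if p-value < α.
p-value < 0.0001 < α = 0.01 → reject H₀.

There is sufficient evidence at the 1% significance level to conclude that a linear relationship exists between x and y.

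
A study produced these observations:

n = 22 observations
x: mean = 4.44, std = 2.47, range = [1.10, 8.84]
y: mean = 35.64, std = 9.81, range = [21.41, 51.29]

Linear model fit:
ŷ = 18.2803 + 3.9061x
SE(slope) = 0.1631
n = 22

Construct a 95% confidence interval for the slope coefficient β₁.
The 95% CI for β₁ is (3.5659, 4.2463)

Confidence interval for the slope:

The 95% CI for β₁ is: β̂₁ ± t*(α/2, n-2) × SE(β̂₁)

Step 1: Find critical t-value
- Confidence level = 0.95
- Degrees of freedom = n - 2 = 22 - 2 = 20
- t*(α/2, 20) = 2.0860

Step 2: Calculate margin of error
Margin = 2.0860 × 0.1631 = 0.3402

Step 3: Construct interval
CI = 3.9061 ± 0.3402
CI = (3.5659, 4.2463)

Interpretation: intervals built this way capture the true β₁ in 95% of repeated samples; here the plausible range for the per-unit effect of x on y is 3.5659 to 4.2463.
Since 0 is outside the interval, a two-sided test at α = 0.05 would reject H₀: β₁ = 0.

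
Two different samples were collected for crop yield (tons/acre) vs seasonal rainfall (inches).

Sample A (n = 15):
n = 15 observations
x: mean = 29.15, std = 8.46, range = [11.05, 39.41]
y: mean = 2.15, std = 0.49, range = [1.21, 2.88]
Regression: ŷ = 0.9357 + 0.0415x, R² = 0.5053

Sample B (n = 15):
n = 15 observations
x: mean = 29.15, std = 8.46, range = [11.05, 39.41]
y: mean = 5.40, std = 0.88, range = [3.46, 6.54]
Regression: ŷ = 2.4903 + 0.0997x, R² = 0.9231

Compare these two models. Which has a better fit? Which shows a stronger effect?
Model B has the better fit (R² = 0.9231 vs 0.5053). Model B shows the stronger effect (|β₁| = 0.0997 vs 0.0415).

Model Comparison:

Goodness of fit (R²):
- Model A: R² = 0.5053 → 50.53% of variance in crop yield explained
- Model B: R² = 0.9231 → 92.31% of variance in crop yield explained
- 0.9231 > 0.5053 → Model B has the better fit

Strength of effect — compare |β₁|:
- Model A: β₁ = 0.0415 → predicted crop yield rises 0.0415 tons/acre per additional inch of rainfall
- Model B: β₁ = 0.0997 → predicted crop yield rises 0.0997 tons/acre per additional inch of rainfall
- |0.0415| < |0.0997| → Model B shows the stronger marginal effect

Note: R² measures how tightly points cluster around the line; β₁ measures how steep the line is — they answer different questions.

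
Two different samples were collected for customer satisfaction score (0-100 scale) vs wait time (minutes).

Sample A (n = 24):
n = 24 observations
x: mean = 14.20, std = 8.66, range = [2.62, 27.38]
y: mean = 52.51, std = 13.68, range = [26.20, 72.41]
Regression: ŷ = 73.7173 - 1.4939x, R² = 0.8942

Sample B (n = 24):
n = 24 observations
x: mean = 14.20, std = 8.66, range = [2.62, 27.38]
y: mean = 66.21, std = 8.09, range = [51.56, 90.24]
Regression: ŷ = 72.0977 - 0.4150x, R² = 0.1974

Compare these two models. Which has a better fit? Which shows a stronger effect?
Model A has the better fit (R² = 0.8942 vs 0.1974). Model A shows the stronger effect (|β₁| = 1.4939 vs 0.4150).

Model Comparison:

Goodness of fit (R²):
- Model A: R² = 0.8942 → 89.42% of variance in satisfaction score explained
- Model B: R² = 0.1974 → 19.74% of variance in satisfaction score explained
- 0.8942 > 0.1974 → Model A has the better fit

Strength of effect — compare |β₁|:
- Model A: β₁ = -1.4939 → predicted satisfaction score falls 1.4939 points per additional minute of wait time
- Model B: β₁ = -0.4150 → predicted satisfaction score falls 0.4150 points per additional minute of wait time
- |-1.4939| > |-0.4150| → Model A shows the stronger marginal effect

Notes:
- A better fit (higher R²) doesn't necessarily mean a more important relationship.
- A steeper slope doesn't make a better model if the scatter around the line is large.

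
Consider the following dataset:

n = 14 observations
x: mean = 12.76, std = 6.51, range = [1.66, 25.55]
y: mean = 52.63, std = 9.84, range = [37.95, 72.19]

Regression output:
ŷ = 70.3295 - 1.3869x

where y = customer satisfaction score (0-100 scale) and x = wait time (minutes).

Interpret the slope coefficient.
On average, satisfaction score is about 1.3869 points lower for every extra minute of wait time.

The slope β₁ = -1.3869 gives the rate at which the fitted satisfaction score changes with wait time.

Interpretation:
- Wait time up by 1 minute → predicted satisfaction score decreases by 1.3869 points
- This is a linear approximation: the same per-unit change is assumed across the whole observed x range
- The slope describes association in these data, not necessarily a causal effect

The intercept β₀ = 70.3295 is the predicted satisfaction score when wait time = 0; since the smallest observed x is 1.66, this is an extrapolation and mainly anchors the line.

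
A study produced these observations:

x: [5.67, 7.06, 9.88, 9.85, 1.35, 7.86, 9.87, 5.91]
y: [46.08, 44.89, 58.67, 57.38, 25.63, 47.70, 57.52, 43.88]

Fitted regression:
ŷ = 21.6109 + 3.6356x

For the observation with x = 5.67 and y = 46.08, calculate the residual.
Residual = 3.8552

The residual is the difference between the actual value and the predicted value:

Residual = y - ŷ

Step 1: Calculate predicted value
ŷ = 21.6109 + 3.6356 × 5.67
ŷ = 42.2248

Step 2: Calculate residual
Residual = 46.08 - 42.2248
Residual = 3.8552

The residual is positive, so the observed y = 46.08 sits above the regression line (the line underestimates it by 3.8552).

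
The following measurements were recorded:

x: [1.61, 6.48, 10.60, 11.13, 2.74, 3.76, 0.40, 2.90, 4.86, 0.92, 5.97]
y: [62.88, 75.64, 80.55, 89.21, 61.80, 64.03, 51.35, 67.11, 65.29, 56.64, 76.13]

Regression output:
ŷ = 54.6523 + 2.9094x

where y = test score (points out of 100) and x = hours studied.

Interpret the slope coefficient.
For each additional hour of study time, predicted test score increases by approximately 2.9094 points.

The slope β₁ = 2.9094 gives the rate at which the fitted test score changes with study time.

Interpretation:
- Study time up by 1 hour → predicted test score increases by 2.9094 points
- This is a linear approximation: the same per-unit change is assumed across the whole observed x range
- The slope describes association in these data, not necessarily a causal effect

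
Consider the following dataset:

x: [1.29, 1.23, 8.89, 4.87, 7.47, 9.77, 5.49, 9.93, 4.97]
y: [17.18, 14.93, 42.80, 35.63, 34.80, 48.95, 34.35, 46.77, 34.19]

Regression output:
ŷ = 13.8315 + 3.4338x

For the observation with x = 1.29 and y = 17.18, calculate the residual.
Residual = -1.0811

The residual is the difference between the actual value and the predicted value:

Residual = y - ŷ

Step 1: Calculate predicted value
ŷ = 13.8315 + 3.4338 × 1.29
ŷ = 18.2611

Step 2: Calculate residual
Residual = 17.18 - 18.2611
Residual = -1.0811

The residual is negative, so the observed y = 17.18 sits below the regression line (the line overestimates it by 1.0811).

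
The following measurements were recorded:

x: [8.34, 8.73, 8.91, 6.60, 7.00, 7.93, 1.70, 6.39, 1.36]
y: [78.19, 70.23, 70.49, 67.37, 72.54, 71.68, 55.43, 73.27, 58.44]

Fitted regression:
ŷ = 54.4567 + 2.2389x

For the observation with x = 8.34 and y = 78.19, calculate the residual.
Residual = 5.0609

The residual is the difference between the actual value and the predicted value:

Residual = y - ŷ

Step 1: Calculate predicted value
ŷ = 54.4567 + 2.2389 × 8.34
ŷ = 73.1291

Step 2: Calculate residual
Residual = 78.19 - 73.1291
Residual = 5.0609

Sign check: y > ŷ, so the point is above the line and the fit underestimates here.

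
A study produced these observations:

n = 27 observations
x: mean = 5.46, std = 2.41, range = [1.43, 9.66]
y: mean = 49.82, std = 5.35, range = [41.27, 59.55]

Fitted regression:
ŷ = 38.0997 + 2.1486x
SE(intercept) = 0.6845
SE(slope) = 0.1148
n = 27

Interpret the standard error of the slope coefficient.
SE(slope) = 0.1148 measures the uncertainty in the estimated slope. The coefficient is estimated precisely (SE/|β̂₁| = 5.3%).

SE(β̂₁) = s / √Sxx, where s is the residual standard deviation and Sxx = Σ(x − x̄)². It is the yardstick for how far β̂₁ = 2.1486 could plausibly be from the true slope.

Relative precision:
- SE / |β̂₁| = 0.1148 / 2.1486 = 5.3%
- Rule of thumb (under 20%: precise; 20% to under 50%: moderately precise; 50% or more: imprecise) → precise

Rough 95% range (±2 SE): 2.1486 ± 0.2296 → (1.9190, 2.3782).

What drives SE(β̂₁): wider spread of x values → smaller SE.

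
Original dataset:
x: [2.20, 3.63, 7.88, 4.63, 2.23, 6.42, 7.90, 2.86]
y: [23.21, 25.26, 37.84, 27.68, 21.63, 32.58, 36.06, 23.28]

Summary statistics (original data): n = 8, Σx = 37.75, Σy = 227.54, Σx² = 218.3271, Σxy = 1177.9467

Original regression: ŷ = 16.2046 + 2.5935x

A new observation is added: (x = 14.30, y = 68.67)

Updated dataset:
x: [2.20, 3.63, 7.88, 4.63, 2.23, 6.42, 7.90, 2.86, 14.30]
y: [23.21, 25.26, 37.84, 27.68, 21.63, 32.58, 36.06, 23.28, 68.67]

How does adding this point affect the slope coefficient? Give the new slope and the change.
Adding the point moves β₁ from 2.5935 to 3.6689, i.e. it increases by 1.0754 (+41.5%).

x = 14.30 lies well outside the original x-range [2.20, 7.90] (x̄ ≈ 4.72), so this observation has high leverage and can move the slope substantially.

Step 1: Update the sums with the new point (n goes from 8 to 9)
Σx  = 37.75 + 14.30 = 52.05
Σy  = 227.54 + 68.67 = 296.21
Σx² = 218.3271 + 14.30² = 218.3271 + 204.4900 = 422.8171
Σxy = 1177.9467 + 14.30×68.67 = 1177.9467 + 981.9810 = 2159.9277

Step 2: Recompute the slope with b₁ = (nΣxy − ΣxΣy) / (nΣx² − (Σx)²)
Numerator   = 9×2159.9277 − 52.05×296.21 = 19439.3493 − 15417.7305 = 4021.6188
Denominator = 9×422.8171 − 52.05² = 3805.3539 − 2709.2025 = 1096.1514
b₁(new) = 4021.6188 / 1096.1514 = 3.6689

(Same formula on the original sums: (8×1177.9467 − 37.75×227.54) / (8×218.3271 − 37.75²) = 833.9386 / 321.5543 = 2.5935, matching the given fit.)

Step 3: Change in slope
Δβ₁ = 3.6689 − 2.5935 = +1.0754
Relative change = +1.0754 / 2.5935 × 100% = +41.5%
→ the slope increases when the point is added.

A high-leverage point only changes the slope if it is off the original line; here y = 68.67 is above the original trend, so the slope increases.
In practice: examine leverage (hᵢ) and Cook's distance rather than deleting it automatically.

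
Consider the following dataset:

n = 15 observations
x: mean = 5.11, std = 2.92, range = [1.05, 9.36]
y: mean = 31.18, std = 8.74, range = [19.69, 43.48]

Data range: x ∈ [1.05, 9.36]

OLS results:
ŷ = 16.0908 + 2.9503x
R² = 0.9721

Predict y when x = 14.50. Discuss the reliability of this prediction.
ŷ = 58.8702, but this is extrapolation (above the data range [1.05, 9.36]) and may be unreliable.

Prediction calculation:
ŷ = 16.0908 + 2.9503 × 14.50
ŷ = 58.8702

Reliability:
- Data range: x ∈ [1.05, 9.36]
- Prediction point: x = 14.50 is 5.14 units above the observed range → this is EXTRAPOLATION, not interpolation

Why that matters here:
- The standard error of prediction grows with (x − x̄)², and x = 14.50 is far from x̄ = 5.11
- R² describes fit only over the sampled x values; it says nothing about behaviour beyond them

Report the number if required, but flag clearly that it is an extrapolation.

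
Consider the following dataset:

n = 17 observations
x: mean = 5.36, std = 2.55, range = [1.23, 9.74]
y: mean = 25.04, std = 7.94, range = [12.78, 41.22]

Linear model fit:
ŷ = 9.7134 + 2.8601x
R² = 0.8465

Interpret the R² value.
R² = 0.8465 means 84.65% of the variation in y is explained by the linear relationship with x. This indicates a strong fit.

R² (coefficient of determination) measures the proportion of variance in y explained by the regression model.

Here R² = 0.8465:
- Explained: 84.65% of the variation in y
- Unexplained (residual): 100% − 84.65% = 15.35%
- Rule of thumb (below 0.3 weak; 0.3 to below 0.7 moderate; 0.7 and above strong) → strong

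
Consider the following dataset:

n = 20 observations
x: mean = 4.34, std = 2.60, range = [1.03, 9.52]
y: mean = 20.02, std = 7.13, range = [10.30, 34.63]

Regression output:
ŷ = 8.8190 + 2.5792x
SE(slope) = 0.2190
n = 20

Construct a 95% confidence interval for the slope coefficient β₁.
The 95% CI for β₁ is (2.1191, 3.0393)

Confidence interval for the slope:

The 95% CI for β₁ is: β̂₁ ± t*(α/2, n-2) × SE(β̂₁)

Step 1: Find critical t-value
- Confidence level = 0.95
- Degrees of freedom = n - 2 = 20 - 2 = 18
- t*(α/2, 18) = 2.1009

Step 2: Calculate margin of error
Margin = 2.1009 × 0.2190 = 0.4601

Step 3: Construct interval
CI = 2.5792 ± 0.4601
CI = (2.1191, 3.0393)

Interpretation: We are 95% confident that the true slope β₁ lies between 2.1191 and 3.0393.
Both endpoints are positive, so the data support a genuinely positive slope at this confidence level.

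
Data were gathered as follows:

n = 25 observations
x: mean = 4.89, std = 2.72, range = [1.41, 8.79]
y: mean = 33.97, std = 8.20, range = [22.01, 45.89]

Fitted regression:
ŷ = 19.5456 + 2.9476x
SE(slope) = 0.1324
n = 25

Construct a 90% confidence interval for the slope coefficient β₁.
The 90% CI for β₁ is (2.7207, 3.1745)

Confidence interval for the slope:

The 90% CI for β₁ is: β̂₁ ± t*(α/2, n-2) × SE(β̂₁)

Step 1: Find critical t-value
- Confidence level = 0.9
- Degrees of freedom = n - 2 = 25 - 2 = 23
- t*(α/2, 23) = 1.7139

Step 2: Calculate margin of error
Margin = 1.7139 × 0.1324 = 0.2269

Step 3: Construct interval
CI = 2.9476 ± 0.2269
CI = (2.7207, 3.1745)

Interpretation: intervals built this way capture the true β₁ in 90% of repeated samples; here the plausible range for the per-unit effect of x on y is 2.7207 to 3.1745.
Both endpoints are positive, so the data support a genuinely positive slope at this confidence level.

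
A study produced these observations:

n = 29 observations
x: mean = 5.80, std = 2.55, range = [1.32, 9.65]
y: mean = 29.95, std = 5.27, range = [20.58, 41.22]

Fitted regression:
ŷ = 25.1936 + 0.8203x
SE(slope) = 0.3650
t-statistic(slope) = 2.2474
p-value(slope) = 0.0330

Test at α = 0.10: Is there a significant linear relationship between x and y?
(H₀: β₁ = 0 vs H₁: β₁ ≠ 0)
Reject H₀: p-value = 0.0330 < α = 0.10. The linear relationship is significant at the 10% level.

Hypothesis test for the slope coefficient:

H₀: β₁ = 0 (no linear relationship)
H₁: β₁ ≠ 0 (linear relationship exists)

Test statistic: t = β̂₁ / SE(β̂₁) = 0.8203 / 0.3650 = 2.2474

p = 0.0330: how often a slope estimate this far from 0 (in SE units) would arise by chance if β₁ were truly 0.

Decision rule: reject H₀ if p-value < α.
p-value = 0.0330 < α = 0.10 → reject H₀.

There is sufficient evidence at the 10% significance level to conclude that a linear relationship exists between x and y.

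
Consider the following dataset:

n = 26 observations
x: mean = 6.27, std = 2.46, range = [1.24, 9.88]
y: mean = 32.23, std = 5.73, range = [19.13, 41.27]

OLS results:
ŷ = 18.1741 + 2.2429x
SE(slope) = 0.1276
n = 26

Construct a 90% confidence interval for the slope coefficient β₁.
The 90% CI for β₁ is (2.0246, 2.4612)

Confidence interval for the slope:

The 90% CI for β₁ is: β̂₁ ± t*(α/2, n-2) × SE(β̂₁)

Step 1: Find critical t-value
- Confidence level = 0.9
- Degrees of freedom = n - 2 = 26 - 2 = 24
- t*(α/2, 24) = 1.7109

Step 2: Calculate margin of error
Margin = 1.7109 × 0.1276 = 0.2183

Step 3: Construct interval
CI = 2.2429 ± 0.2183
CI = (2.0246, 2.4612)

Interpretation: each one-unit increase in x is associated with a change in mean y of between 2.0246 and 2.4612, with 90% confidence.
Both endpoints are positive, so the data support a genuinely positive slope at this confidence level.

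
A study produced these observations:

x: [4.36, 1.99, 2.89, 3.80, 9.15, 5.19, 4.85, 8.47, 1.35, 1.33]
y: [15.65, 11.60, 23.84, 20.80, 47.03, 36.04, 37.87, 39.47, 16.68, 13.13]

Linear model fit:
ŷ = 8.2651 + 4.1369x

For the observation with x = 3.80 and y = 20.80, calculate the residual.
Residual = -3.1853

The residual is the difference between the actual value and the predicted value:

Residual = y - ŷ

Step 1: Calculate predicted value
ŷ = 8.2651 + 4.1369 × 3.80
ŷ = 23.9853

Step 2: Calculate residual
Residual = 20.80 - 23.9853
Residual = -3.1853

The residual is negative, so the observed y = 20.80 sits below the regression line (the line overestimates it by 3.1853).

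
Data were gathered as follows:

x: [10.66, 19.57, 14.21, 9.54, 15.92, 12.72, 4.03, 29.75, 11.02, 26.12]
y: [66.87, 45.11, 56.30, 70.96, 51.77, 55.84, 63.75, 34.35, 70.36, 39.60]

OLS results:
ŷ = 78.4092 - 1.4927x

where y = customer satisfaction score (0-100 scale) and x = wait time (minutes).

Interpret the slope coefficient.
On average, satisfaction score is about 1.4927 points lower for every extra minute of wait time.

The slope coefficient β₁ = -1.4927 represents the marginal effect of wait time on satisfaction score.

Interpretation:
- Wait time up by 1 minute → predicted satisfaction score decreases by 1.4927 points
- This is a linear approximation: the same per-unit change is assumed across the whole observed x range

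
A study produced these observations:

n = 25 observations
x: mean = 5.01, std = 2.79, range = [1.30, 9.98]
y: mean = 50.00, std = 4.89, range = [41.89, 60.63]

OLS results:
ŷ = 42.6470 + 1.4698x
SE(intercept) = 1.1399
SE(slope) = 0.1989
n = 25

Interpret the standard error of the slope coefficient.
The slope 1.4698 is pinned down to within about ±0.1989 (one SE) by these data — relative uncertainty 13.5%, i.e. precise.

What SE measures:
- The standard error quantifies the sampling variability of the coefficient estimate
- It is the estimated standard deviation of β̂₁ across hypothetical repeated samples of the same size
- Smaller SE → more precise estimate

Relative precision:
- SE / |β̂₁| = 0.1989 / 1.4698 = 13.5%
- Rule of thumb (under 20%: precise; 20% to under 50%: moderately precise; 50% or more: imprecise) → precise

Link to interval estimation: a confidence interval for β₁ is β̂₁ ± t* × 0.1989, so SE sets the half-width per unit of t*.

What drives SE(β̂₁): wider spread of x values → smaller SE; larger n (here n = 25) → smaller SE.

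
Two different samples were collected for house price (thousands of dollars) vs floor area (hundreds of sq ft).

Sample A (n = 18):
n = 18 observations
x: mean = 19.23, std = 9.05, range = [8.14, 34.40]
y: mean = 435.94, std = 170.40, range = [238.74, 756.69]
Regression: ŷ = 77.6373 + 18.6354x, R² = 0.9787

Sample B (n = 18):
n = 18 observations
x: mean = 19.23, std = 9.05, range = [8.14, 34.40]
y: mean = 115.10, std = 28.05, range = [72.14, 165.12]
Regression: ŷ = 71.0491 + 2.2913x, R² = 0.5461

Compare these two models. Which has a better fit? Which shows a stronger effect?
Model A has the better fit (R² = 0.9787 vs 0.5461). Model A shows the stronger effect (|β₁| = 18.6354 vs 2.2913).

Model Comparison:

Fit — compare R²:
- Model A: R² = 0.9787 → 97.87% of variance in house price explained
- Model B: R² = 0.5461 → 54.61% of variance in house price explained
- 0.9787 > 0.5461 → Model A has the better fit

Effect size (slope magnitude):
- Model A: β₁ = 18.6354 → predicted house price rises 18.6354 thousand dollars per additional hundred sq ft of floor area
- Model B: β₁ = 2.2913 → predicted house price rises 2.2913 thousand dollars per additional hundred sq ft of floor area
- |18.6354| > |2.2913| → Model A shows the stronger marginal effect

Note: A steeper slope doesn't make a better model if the scatter around the line is large.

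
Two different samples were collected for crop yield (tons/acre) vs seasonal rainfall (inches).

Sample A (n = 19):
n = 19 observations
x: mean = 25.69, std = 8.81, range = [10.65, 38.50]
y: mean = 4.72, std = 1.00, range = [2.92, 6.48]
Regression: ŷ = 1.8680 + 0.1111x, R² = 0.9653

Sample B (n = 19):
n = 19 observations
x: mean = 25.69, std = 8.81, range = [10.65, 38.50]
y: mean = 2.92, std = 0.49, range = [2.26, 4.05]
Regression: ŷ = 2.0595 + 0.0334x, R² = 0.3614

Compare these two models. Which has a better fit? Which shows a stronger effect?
Model A has the better fit (R² = 0.9653 vs 0.3614). Model A shows the stronger effect (|β₁| = 0.1111 vs 0.0334).

Model Comparison:

Which explains more variance? (R²)
- Model A: R² = 0.9653 → 96.53% of variance in crop yield explained
- Model B: R² = 0.3614 → 36.14% of variance in crop yield explained
- 0.9653 > 0.3614 → Model A has the better fit

Which has the larger per-inch effect? (|β₁|)
- Model A: β₁ = 0.1111 → predicted crop yield rises 0.1111 tons/acre per additional inch of rainfall
- Model B: β₁ = 0.0334 → predicted crop yield rises 0.0334 tons/acre per additional inch of rainfall
- |0.1111| > |0.0334| → Model A shows the stronger marginal effect

Notes:
- A better fit (higher R²) doesn't necessarily mean a more important relationship.
- R² measures how tightly points cluster around the line; β₁ measures how steep the line is — they answer different questions.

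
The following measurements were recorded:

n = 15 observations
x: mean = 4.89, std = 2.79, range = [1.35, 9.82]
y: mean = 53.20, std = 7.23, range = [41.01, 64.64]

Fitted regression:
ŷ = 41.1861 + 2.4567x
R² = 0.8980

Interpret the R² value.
The model explains 89.80% of the variance in y (R² = 0.8980), leaving 10.20% unexplained; the fit is strong.

R² (coefficient of determination) measures the proportion of variance in y explained by the regression model.

Here R² = 0.8980:
- Explained: 89.80% of the variation in y
- Unexplained (residual): 100% − 89.80% = 10.20%
- Rule of thumb (below 0.3 weak; 0.3 to below 0.7 moderate; 0.7 and above strong) → strong

Note: R² never decreases when predictors are added, so it should not be used alone to compare models of different size.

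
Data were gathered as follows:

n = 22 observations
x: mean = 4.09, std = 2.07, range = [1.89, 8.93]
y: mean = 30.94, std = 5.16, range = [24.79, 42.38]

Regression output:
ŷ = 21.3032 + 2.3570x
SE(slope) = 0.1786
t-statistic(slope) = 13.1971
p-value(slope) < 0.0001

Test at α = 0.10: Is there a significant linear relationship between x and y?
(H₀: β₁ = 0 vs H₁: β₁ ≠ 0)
Since p-value < 0.0001 < α = 0.10, reject H₀ — the slope is significantly different from 0.

Hypothesis test for the slope coefficient:

H₀: β₁ = 0 (no linear relationship)
H₁: β₁ ≠ 0 (linear relationship exists)

Test statistic: t = β̂₁ / SE(β̂₁) = 2.3570 / 0.1786 = 13.1971

The p-value (<0.0001) is the probability, under H₀, of a t-statistic at least as extreme as |t| = 13.1971 (two-sided, df = n − 2 = 20).

Decision rule: reject H₀ if p-value < α.
p-value < 0.0001 < α = 0.10 → reject H₀.

There is sufficient evidence at the 10% significance level to conclude that a linear relationship exists between x and y.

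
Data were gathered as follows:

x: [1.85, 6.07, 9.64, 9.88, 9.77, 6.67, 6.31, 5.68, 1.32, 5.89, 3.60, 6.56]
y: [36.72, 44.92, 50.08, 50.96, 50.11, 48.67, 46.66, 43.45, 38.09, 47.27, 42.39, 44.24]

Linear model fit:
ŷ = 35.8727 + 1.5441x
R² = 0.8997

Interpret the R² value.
About 89.97% of the variability in y is accounted for by the regression on x (R² = 0.8997) — a strong linear fit.

The coefficient of determination R² is the fraction of the total variation in y that the fitted line accounts for.

Here R² = 0.8997:
- Explained: 89.97% of the variation in y
- Unexplained (residual): 100% − 89.97% = 10.03%
- Rule of thumb (below 0.3 weak; 0.3 to below 0.7 moderate; 0.7 and above strong) → strong

Note: R² says nothing about causation, and a high R² does not by itself mean the linear form is appropriate — check the residuals.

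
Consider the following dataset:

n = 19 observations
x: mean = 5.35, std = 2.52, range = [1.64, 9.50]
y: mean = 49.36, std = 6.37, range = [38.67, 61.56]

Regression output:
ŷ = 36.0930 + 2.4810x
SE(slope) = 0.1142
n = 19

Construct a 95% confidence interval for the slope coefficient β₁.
The 95% CI for β₁ is (2.2401, 2.7219)

Confidence interval for the slope:

The 95% CI for β₁ is: β̂₁ ± t*(α/2, n-2) × SE(β̂₁)

Step 1: Find critical t-value
- Confidence level = 0.95
- Degrees of freedom = n - 2 = 19 - 2 = 17
- t*(α/2, 17) = 2.1098

Step 2: Calculate margin of error
Margin = 2.1098 × 0.1142 = 0.2409

Step 3: Construct interval
CI = 2.4810 ± 0.2409
CI = (2.2401, 2.7219)

Interpretation: each one-unit increase in x is associated with a change in mean y of between 2.2401 and 2.7219, with 95% confidence.
Since 0 is outside the interval, a two-sided test at α = 0.05 would reject H₀: β₁ = 0.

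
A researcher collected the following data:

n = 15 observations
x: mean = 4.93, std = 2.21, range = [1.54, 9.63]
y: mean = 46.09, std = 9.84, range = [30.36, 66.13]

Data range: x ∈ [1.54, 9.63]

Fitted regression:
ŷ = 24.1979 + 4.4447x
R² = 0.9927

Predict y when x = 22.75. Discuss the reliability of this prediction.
ŷ = 125.3148 (extrapolation — x = 22.75 lies outside [1.54, 9.63], so reliability is low).

Prediction calculation:
ŷ = 24.1979 + 4.4447 × 22.75
ŷ = 125.3148

Reliability:
- Data range: x ∈ [1.54, 9.63]
- Prediction point: x = 22.75 is 13.12 units above the observed range → this is EXTRAPOLATION, not interpolation

Why that matters here:
- Real relationships often flatten, saturate, or turn nonlinear at extremes
- R² describes fit only over the sampled x values; it says nothing about behaviour beyond them
- The standard error of prediction grows with (x − x̄)², and x = 22.75 is far from x̄ = 4.93

Report the number if required, but flag clearly that it is an extrapolation.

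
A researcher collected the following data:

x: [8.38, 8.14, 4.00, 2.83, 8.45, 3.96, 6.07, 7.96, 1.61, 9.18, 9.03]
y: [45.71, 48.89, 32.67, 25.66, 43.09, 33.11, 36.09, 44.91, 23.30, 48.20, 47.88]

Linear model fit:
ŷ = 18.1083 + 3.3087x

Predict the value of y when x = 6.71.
ŷ = 40.3097

Plug x = 6.71 into the fitted line:

ŷ = 18.1083 + 3.3087 × 6.71
ŷ = 18.1083 + 22.2014
ŷ = 40.3097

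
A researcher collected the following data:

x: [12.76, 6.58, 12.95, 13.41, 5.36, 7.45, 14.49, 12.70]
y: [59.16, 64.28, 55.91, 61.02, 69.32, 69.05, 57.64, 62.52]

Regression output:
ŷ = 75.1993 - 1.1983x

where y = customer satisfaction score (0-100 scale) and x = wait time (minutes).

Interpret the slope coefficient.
An increase of one minute in wait time is associated with a 1.1983 points decrease in predicted satisfaction score.

The slope coefficient β₁ = -1.1983 represents the marginal effect of wait time on satisfaction score.

Interpretation:
- Wait time up by 1 minute → predicted satisfaction score decreases by 1.1983 points
- The effect is assumed constant over the observed range of x (linearity)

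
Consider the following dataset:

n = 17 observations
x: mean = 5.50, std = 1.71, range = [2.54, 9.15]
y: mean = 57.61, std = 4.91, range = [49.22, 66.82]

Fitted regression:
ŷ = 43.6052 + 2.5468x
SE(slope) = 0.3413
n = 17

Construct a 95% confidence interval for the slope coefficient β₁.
The 95% CI for β₁ is (1.8194, 3.2742)

Confidence interval for the slope:

The 95% CI for β₁ is: β̂₁ ± t*(α/2, n-2) × SE(β̂₁)

Step 1: Find critical t-value
- Confidence level = 0.95
- Degrees of freedom = n - 2 = 17 - 2 = 15
- t*(α/2, 15) = 2.1314

Step 2: Calculate margin of error
Margin = 2.1314 × 0.3413 = 0.7274

Step 3: Construct interval
CI = 2.5468 ± 0.7274
CI = (1.8194, 3.2742)

Interpretation: We are 95% confident that the true slope β₁ lies between 1.8194 and 3.2742.
Both endpoints are positive, so the data support a genuinely positive slope at this confidence level.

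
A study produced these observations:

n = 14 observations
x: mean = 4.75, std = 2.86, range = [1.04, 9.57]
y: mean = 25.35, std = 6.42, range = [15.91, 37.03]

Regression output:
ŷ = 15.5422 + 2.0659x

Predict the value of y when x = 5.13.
ŷ = 26.1403

Plug x = 5.13 into the fitted line:

ŷ = 15.5422 + 2.0659 × 5.13
ŷ = 15.5422 + 10.5981
ŷ = 26.1403

This is the fitted mean response at that x — an individual observation would come with a wider prediction interval.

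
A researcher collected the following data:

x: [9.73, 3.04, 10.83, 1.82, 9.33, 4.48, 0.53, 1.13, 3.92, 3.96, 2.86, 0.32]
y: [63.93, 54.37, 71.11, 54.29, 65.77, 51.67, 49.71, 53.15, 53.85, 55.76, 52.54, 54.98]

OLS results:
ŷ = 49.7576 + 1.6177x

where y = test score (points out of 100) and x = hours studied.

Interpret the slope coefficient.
On average, test score is about 1.6177 points higher for every extra hour of study time.

β₁ = 1.6177 is the change in predicted test score (points) per additional hour of study time.

Interpretation:
- Study time up by 1 hour → predicted test score increases by 1.6177 points
- The effect is assumed constant over the observed range of x (linearity)
- The sign (+) gives the direction; the magnitude 1.6177 gives the size of the effect per hour

The intercept β₀ = 49.7576 is the predicted test score when study time = 0.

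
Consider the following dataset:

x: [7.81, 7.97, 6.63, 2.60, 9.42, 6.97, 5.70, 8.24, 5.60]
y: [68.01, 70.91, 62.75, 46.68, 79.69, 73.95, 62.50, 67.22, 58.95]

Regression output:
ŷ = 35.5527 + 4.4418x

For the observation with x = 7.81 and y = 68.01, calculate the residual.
Residual = -2.2332

The residual is the difference between the actual value and the predicted value:

Residual = y - ŷ

Step 1: Calculate predicted value
ŷ = 35.5527 + 4.4418 × 7.81
ŷ = 70.2432

Step 2: Calculate residual
Residual = 68.01 - 70.2432
Residual = -2.2332

Interpretation: the model overestimates the actual value by 2.2332 at this point (negative residual → observation lies below the fitted line).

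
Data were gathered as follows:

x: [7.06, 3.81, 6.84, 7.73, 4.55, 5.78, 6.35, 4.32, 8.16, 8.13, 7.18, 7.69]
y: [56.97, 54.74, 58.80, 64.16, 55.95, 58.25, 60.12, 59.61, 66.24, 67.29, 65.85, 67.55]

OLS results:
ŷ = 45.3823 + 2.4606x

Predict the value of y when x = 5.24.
ŷ = 58.2758

x = 5.24 lies inside the observed range [3.81, 8.16], so the fitted equation applies directly:

ŷ = 45.3823 + 2.4606 × 5.24
ŷ = 45.3823 + 12.8935
ŷ = 58.2758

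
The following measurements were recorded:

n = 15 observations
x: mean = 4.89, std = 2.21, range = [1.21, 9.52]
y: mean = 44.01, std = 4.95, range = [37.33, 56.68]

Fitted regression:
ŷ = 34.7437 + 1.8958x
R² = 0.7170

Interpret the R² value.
About 71.70% of the variability in y is accounted for by the regression on x (R² = 0.7170) — a strong linear fit.

R² (coefficient of determination) measures the proportion of variance in y explained by the regression model.

Here R² = 0.7170:
- Explained: 71.70% of the variation in y
- Unexplained (residual): 100% − 71.70% = 28.30%
- Rule of thumb (below 0.3 weak; 0.3 to below 0.7 moderate; 0.7 and above strong) → strong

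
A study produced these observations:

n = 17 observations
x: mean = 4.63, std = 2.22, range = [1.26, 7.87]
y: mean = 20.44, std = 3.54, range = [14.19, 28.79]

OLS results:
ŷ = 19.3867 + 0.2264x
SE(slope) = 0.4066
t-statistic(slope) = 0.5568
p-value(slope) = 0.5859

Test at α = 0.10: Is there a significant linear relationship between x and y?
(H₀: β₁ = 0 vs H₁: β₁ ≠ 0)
Fail to reject H₀: p-value = 0.5859 ≥ α = 0.10. The linear relationship is not significant at the 10% level.

Hypothesis test for the slope coefficient:

H₀: β₁ = 0 (no linear relationship)
H₁: β₁ ≠ 0 (linear relationship exists)

Test statistic: t = β̂₁ / SE(β̂₁) = 0.2264 / 0.4066 = 0.5568

The p-value (0.5859) is the probability, under H₀, of a t-statistic at least as extreme as |t| = 0.5568 (two-sided, df = n − 2 = 15).

Decision rule: reject H₀ if p-value < α.
p-value = 0.5859 ≥ α = 0.10 → fail to reject H₀.

There is not sufficient evidence at the 10% significance level to conclude that a linear relationship exists between x and y.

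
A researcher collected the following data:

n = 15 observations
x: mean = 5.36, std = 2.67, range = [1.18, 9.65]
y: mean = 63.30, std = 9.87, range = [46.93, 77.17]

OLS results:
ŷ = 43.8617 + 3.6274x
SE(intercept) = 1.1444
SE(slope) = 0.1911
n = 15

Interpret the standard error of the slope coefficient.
The slope 3.6274 is pinned down to within about ±0.1911 (one SE) by these data — relative uncertainty 5.3%, i.e. precise.

What SE measures:
- The standard error quantifies the sampling variability of the coefficient estimate
- It is the estimated standard deviation of β̂₁ across hypothetical repeated samples of the same size
- Smaller SE → more precise estimate

Relative precision:
- SE / |β̂₁| = 0.1911 / 3.6274 = 5.3%
- Rule of thumb (under 20%: precise; 20% to under 50%: moderately precise; 50% or more: imprecise) → precise

Link to interval estimation: a confidence interval for β₁ is β̂₁ ± t* × 0.1911, so SE sets the half-width per unit of t*.

What drives SE(β̂₁): larger n (here n = 15) → smaller SE; wider spread of x values → smaller SE; more residual scatter → larger SE.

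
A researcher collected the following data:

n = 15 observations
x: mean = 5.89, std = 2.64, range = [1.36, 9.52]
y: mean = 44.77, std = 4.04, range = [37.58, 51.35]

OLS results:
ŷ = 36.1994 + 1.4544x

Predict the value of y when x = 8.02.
ŷ = 47.8637

Plug x = 8.02 into the fitted line:

ŷ = 36.1994 + 1.4544 × 8.02
ŷ = 36.1994 + 11.6643
ŷ = 47.8637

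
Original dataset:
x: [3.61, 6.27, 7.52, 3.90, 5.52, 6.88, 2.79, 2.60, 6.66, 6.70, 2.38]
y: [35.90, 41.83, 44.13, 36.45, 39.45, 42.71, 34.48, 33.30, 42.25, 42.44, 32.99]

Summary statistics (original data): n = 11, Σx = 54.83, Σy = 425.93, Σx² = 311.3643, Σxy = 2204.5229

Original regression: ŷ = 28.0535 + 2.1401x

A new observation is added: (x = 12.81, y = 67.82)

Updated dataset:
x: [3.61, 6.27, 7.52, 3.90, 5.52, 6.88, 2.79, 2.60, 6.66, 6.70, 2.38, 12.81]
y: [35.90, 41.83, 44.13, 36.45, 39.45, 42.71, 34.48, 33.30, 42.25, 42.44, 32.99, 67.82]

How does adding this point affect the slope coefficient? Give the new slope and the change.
The slope changes from 2.1401 to 3.0807 (change of +0.9406, or +44.0%).

The new point has HIGH LEVERAGE: x = 12.81 is far from the original mean x̄ = 54.83/11 ≈ 4.98 (original range [2.38, 7.52]).

Step 1: Update the sums with the new point (n goes from 11 to 12)
Σx  = 54.83 + 12.81 = 67.64
Σy  = 425.93 + 67.82 = 493.75
Σx² = 311.3643 + 12.81² = 311.3643 + 164.0961 = 475.4604
Σxy = 2204.5229 + 12.81×67.82 = 2204.5229 + 868.7742 = 3073.2971

Step 2: Recompute the slope with b₁ = (nΣxy − ΣxΣy) / (nΣx² − (Σx)²)
Numerator   = 12×3073.2971 − 67.64×493.75 = 36879.5652 − 33397.2500 = 3482.3152
Denominator = 12×475.4604 − 67.64² = 5705.5248 − 4575.1696 = 1130.3552
b₁(new) = 3482.3152 / 1130.3552 = 3.0807

(Same formula on the original sums: (11×2204.5229 − 54.83×425.93) / (11×311.3643 − 54.83²) = 896.0100 / 418.6784 = 2.1401, matching the given fit.)

Step 3: Change in slope
Δβ₁ = 3.0807 − 2.1401 = +0.9406
Relative change = +0.9406 / 2.1401 × 100% = +44.0%
→ the slope increases when the point is added.

A high-leverage point only changes the slope if it is off the original line; here y = 67.82 is above the original trend, so the slope increases.
In practice: examine leverage (hᵢ) and Cook's distance rather than deleting it automatically.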